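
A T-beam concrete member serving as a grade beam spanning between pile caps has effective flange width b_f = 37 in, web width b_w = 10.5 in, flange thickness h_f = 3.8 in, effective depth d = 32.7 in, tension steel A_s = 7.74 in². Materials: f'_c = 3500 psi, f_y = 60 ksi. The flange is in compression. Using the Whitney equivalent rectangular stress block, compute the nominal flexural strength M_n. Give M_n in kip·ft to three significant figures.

M_n ≈ 1180 kip·ft

Tension: T = A_s f_y = 7.74 × 60 = 464.4 kips.
Try a within the flange: a = T/(0.85 f'_c b_f) = 464.4/(0.85 × 3.5 × 37) = 4.219 in.
a = 4.219 > h_f = 3.8 in: the block extends into the web. Split into flange-overhang and web parts.
C_f = 0.85 f'_c (b_f − b_w) h_f = 0.85 × 3.5 × (37 − 10.5) × 3.8 = 299.6 kips.
Remaining web compression depth: a_w = (T − C_f)/(0.85 f'_c b_w) = (464.4 − 299.6)/(0.85 × 3.5 × 10.5) = 5.276 in.
M_n = C_f(d − h_f/2) + (T − C_f)(d − a_w/2) = 299.6 × (32.7 − 1.9) + 164.8 × (32.7 − 2.638) = 9227.7 + 4954.2 = 14181.9 kip·in.
M_n = 14181.9/12 = 1181.83 kip·ft.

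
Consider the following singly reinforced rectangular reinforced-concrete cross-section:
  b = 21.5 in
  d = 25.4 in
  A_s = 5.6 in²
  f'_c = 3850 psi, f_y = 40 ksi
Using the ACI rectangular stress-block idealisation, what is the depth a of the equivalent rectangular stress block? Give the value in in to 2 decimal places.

a ≈ 3.18 in

T = A_s f_y = 5.6 × 40 = 224 kips.
a = T/(0.85 f'_c b) = 224/(0.85 × 3.85 × 21.5) = 3.18 in.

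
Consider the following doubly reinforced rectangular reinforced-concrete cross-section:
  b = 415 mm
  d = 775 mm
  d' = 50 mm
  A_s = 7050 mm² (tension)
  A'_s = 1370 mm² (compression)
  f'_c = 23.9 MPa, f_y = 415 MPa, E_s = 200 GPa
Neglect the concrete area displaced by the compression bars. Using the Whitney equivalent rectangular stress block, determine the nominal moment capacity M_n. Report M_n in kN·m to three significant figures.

M_n ≈ 1910 kN·m

Assume both tension and compression steel yield.
Net tension couple steel: A_s − A'_s = 5680 mm².
a = (A_s − A'_s) f_y / (0.85 f'_c b) = 2357200/(0.85 × 23.9 × 415) = 279.60 mm.
c = a/β₁ = 279.60/0.85 = 328.94 mm; ε'_s = 0.003(c − d')/c = 0.0025 ≥ f_y/E_s = 0.0021, so compression steel does yield.
M_n = (A_s − A'_s) f_y (d − a/2) + A'_s f_y (d − d') = [2357200 × (775 − 139.8) + 568550 × (775 − 50)] × 10⁻⁶ = 1497.29 + 412.20 = 1909.49 kN·m.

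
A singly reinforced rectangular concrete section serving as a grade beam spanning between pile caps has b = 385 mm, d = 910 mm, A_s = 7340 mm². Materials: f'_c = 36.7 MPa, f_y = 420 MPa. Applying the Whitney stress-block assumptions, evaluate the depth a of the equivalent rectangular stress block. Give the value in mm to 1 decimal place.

a ≈ 256.7 mm

T = A_s f_y = 7340 × 420 = 3082800 N = 3082.8 kN.
Setting C = 0.85 f'_c a b equal to T: a = 3082800/(0.85 × 36.7 × 385) = 256.7 mm.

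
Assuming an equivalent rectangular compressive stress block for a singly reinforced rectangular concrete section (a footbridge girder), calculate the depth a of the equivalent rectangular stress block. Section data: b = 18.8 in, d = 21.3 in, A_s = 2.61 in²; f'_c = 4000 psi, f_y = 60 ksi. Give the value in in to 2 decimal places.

T = A_s f_y = 2.61 × 60 = 156.6 kips.
a = T/(0.85 f'_c b) = 156.6/(0.85 × 4 × 18.8) = 2.45 in.

a ≈ 2.45 in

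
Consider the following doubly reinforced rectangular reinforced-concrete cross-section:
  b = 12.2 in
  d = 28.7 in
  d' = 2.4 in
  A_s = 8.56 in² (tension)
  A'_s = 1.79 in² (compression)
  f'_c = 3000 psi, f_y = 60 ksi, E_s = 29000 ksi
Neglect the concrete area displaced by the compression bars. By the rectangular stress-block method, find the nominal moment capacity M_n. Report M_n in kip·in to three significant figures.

Assume both steels yield.
a = (A_s − A'_s) f_y/(0.85 f'_c b) = (8.56 − 1.79) × 60/(0.85 × 3 × 12.2) = 13.057 in.
c = a/β₁ = 13.057/0.85 = 15.361 in; ε'_s = 0.003(c − d')/c = 0.0025 ≥ ε_y = 0.0021, so the compression steel yields.
M_n = (A_s − A'_s) f_y (d − a/2) + A'_s f_y (d − d') = 406.2 × (28.7 − 6.5285) + 107.4 × (28.7 − 2.4) = 9006.1 + 2824.6 = 11830.7 kip·in.

M_n ≈ 11800 kip·in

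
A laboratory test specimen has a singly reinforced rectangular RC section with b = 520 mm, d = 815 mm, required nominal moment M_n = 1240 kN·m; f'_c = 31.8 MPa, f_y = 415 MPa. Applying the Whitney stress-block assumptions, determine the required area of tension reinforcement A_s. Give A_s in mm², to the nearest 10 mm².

With M_n = 0.85 f'_c a b (d − a/2), solve the quadratic for a:
a = d − √(d² − 2M_n/(0.85 f'_c b)) = 815 − √(815² − 2 × 1240×10⁶/(0.85 × 31.8 × 520)) = 116.59 mm.
A_s = 0.85 f'_c a b / f_y = 0.85 × 31.8 × 116.59 × 520 / 415 = 3948.8 mm².

A_s ≈ 3950 mm²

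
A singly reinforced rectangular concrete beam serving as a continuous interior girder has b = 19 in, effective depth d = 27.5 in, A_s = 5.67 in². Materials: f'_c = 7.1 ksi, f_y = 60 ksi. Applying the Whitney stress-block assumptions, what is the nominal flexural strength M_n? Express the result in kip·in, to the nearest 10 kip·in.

M_n ≈ 8850 kip·in

T = A_s f_y = 5.67 × 60 = 340.2 kips.
a = T/(0.85 f'_c b) = 340.2/(0.85 × 7.1 × 19) = 2.967 in.
M_n = T(d − a/2) = 340.2 × (27.5 − 1.4835) = 8850.8 kip·in.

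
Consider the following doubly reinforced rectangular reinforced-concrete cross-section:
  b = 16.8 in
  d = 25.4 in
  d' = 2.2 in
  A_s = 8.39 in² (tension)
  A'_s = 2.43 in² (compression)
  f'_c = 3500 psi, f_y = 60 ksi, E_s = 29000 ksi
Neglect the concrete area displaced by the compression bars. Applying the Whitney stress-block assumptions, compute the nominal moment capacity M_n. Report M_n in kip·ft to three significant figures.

Assume both steels yield.
a = (A_s − A'_s) f_y/(0.85 f'_c b) = (8.39 − 2.43) × 60/(0.85 × 3.5 × 16.8) = 7.155 in.
c = a/β₁ = 7.155/0.85 = 8.418 in; ε'_s = 0.003(c − d')/c = 0.0022 ≥ ε_y = 0.0021, so the compression steel yields.
M_n = (A_s − A'_s) f_y (d − a/2) + A'_s f_y (d − d') = 357.6 × (25.4 − 3.5775) + 145.8 × (25.4 − 2.2) = 7803.7 + 3382.6 = 11186.3 kip·in = 11186.3/12 = 932.19 kip·ft.

M_n ≈ 932 kip·ft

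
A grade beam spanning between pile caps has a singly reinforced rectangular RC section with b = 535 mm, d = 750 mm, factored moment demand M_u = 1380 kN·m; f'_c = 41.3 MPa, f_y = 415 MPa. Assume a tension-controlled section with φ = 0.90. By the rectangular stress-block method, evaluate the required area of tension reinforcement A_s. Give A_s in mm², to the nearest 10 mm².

M_n = M_u/φ = 1380/0.90 = 1533.33 kN·m.
With M_n = 0.85 f'_c a b (d − a/2), solve the quadratic for a:
a = d − √(d² − 2M_n/(0.85 f'_c b)) = 750 − √(750² − 2 × 1533.33×10⁶/(0.85 × 41.3 × 535)) = 118.16 mm.
A_s = 0.85 f'_c a b / f_y = 0.85 × 41.3 × 118.16 × 535 / 415 = 5347.4 mm².

A_s ≈ 5350 mm²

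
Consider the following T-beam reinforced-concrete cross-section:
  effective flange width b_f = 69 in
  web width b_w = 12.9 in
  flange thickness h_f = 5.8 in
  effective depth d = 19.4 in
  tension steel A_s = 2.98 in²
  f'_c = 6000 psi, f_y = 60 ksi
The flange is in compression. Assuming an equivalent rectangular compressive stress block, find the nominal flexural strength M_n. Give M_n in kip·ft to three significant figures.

M_n ≈ 285 kip·ft

Tension: T = A_s f_y = 2.98 × 60 = 178.8 kips.
Try a within the flange: a = T/(0.85 f'_c b_f) = 178.8/(0.85 × 6 × 69) = 0.508 in.
Since a = 0.508 ≤ h_f = 5.8 in, the stress block lies entirely in the flange; analyse as a rectangular beam of width b_f.
M_n = T(d − a/2) = 178.8 × (19.4 − 0.254) = 3423.3 kip·in.
M_n = 3423.3/12 = 285.28 kip·ft.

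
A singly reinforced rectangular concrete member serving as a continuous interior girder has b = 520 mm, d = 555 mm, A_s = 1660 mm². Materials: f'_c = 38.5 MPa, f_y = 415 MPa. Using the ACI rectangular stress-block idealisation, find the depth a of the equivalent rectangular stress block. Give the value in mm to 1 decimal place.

T = A_s f_y = 1660 × 415 = 688900 N = 688.9 kN.
Setting C = 0.85 f'_c a b equal to T: a = 688900/(0.85 × 38.5 × 520) = 40.5 mm.

a ≈ 40.5 mm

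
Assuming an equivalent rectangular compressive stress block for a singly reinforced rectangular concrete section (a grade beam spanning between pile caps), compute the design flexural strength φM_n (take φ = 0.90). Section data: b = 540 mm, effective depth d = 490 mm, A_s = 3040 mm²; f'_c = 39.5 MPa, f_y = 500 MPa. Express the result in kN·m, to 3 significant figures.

T = A_s f_y = 3040 × 500 = 1520000 N = 1520 kN.
From C = T: a = T/(0.85 f'_c b) = 1520000/(0.85 × 39.5 × 540) = 83.84 mm.
M_n = T(d − a/2) = 1520 kN × (490 − 41.92) mm = 681.08 kN·m.
φM_n = 0.90 × 681.08 = 612.97 kN·m.

φM_n ≈ 613 kN·m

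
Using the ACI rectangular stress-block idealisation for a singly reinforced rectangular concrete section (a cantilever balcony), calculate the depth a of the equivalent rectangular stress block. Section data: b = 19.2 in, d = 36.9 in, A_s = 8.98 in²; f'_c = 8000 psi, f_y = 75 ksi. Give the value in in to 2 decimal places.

a ≈ 5.16 in

T = A_s f_y = 8.98 × 75 = 673.5 kips.
a = T/(0.85 f'_c b) = 673.5/(0.85 × 8 × 19.2) = 5.16 in.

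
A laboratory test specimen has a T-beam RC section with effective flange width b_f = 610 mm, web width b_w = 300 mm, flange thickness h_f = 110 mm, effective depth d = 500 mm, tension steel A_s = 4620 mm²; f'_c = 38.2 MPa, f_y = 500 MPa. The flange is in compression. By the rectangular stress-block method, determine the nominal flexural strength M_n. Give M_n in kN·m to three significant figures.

Tension: T = A_s f_y = 4620 × 500 = 2310000 N.
Try a within the flange: a = T/(0.85 f'_c b_f) = 2310000/(0.85 × 38.2 × 610) = 116.63 mm.
a = 116.63 > h_f = 110 mm: the block extends into the web. Split into flange-overhang and web parts.
C_f = 0.85 f'_c (b_f − b_w) h_f = 0.85 × 38.2 × (610 − 300) × 110 = 1107227 N.
Remaining web compression depth: a_w = (T − C_f)/(0.85 f'_c b_w) = (2310000 − 1107227)/(0.85 × 38.2 × 300) = 123.48 mm.
M_n = C_f(d − h_f/2) + (T − C_f)(d − a_w/2) = 1107227 × (500 − 55) + 1202773 × (500 − 61.74) = 492.72 + 527.13 = 1019.85 × 10⁶ N·mm.
M_n = 1019.85 kN·m.

M_n ≈ 1020 kN·m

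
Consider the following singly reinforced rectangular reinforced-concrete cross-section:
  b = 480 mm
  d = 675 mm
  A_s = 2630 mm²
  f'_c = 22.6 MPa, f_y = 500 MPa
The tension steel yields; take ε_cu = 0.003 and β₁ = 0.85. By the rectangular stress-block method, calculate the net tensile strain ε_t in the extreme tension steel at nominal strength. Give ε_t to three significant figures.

a = A_s f_y/(0.85 f'_c b) = 142.61 mm.
β₁ = 0.85, so c = a/β₁ = 142.61/0.85 = 167.78 mm.
From the linear strain diagram with ε_cu = 0.003: ε_t = 0.003 (d − c)/c = 0.003 × (675 − 167.78)/167.78 = 0.00907.
Since ε_t ≥ 0.005, the section is tension-controlled.

ε_t ≈ 0.00907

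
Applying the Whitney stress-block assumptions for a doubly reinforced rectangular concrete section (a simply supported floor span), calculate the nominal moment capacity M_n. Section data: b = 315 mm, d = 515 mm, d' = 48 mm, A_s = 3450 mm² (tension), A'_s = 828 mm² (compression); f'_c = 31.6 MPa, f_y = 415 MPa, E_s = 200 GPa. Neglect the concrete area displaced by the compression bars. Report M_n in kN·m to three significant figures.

Assume both tension and compression steel yield.
Net tension couple steel: A_s − A'_s = 2622 mm².
a = (A_s − A'_s) f_y / (0.85 f'_c b) = 1088130/(0.85 × 31.6 × 315) = 128.61 mm.
c = a/β₁ = 128.61/0.824 = 156.08 mm; ε'_s = 0.003(c − d')/c = 0.0021 ≥ f_y/E_s = 0.0021, so compression steel does yield.
M_n = (A_s − A'_s) f_y (d − a/2) + A'_s f_y (d − d') = [1088130 × (515 − 64.305) + 343620 × (515 − 48)] × 10⁻⁶ = 490.41 + 160.47 = 650.88 kN·m.

M_n ≈ 651 kN·m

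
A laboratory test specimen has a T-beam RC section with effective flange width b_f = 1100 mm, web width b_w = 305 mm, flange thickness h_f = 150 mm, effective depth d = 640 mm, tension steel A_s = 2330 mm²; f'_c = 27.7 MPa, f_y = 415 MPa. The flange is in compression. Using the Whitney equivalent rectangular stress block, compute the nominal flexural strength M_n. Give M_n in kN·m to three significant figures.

M_n ≈ 601 kN·m

Tension: T = A_s f_y = 2330 × 415 = 966950 N.
Try a within the flange: a = T/(0.85 f'_c b_f) = 966950/(0.85 × 27.7 × 1100) = 37.33 mm.
Since a = 37.33 ≤ h_f = 150 mm, the stress block lies entirely in the flange; analyse as a rectangular beam of width b_f.
M_n = T(d − a/2) = 966950 × (640 − 18.665) = 600.80 × 10⁶ N·mm.
M_n = 600.80 kN·m.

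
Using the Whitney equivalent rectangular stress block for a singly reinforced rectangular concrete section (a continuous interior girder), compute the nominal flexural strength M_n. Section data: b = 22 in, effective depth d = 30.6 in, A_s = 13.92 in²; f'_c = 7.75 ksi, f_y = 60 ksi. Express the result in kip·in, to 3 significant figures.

T = A_s f_y = 13.92 × 60 = 835.2 kips.
a = T/(0.85 f'_c b) = 835.2/(0.85 × 7.75 × 22) = 5.763 in.
M_n = T(d − a/2) = 835.2 × (30.6 − 2.8815) = 23150.5 kip·in.

M_n ≈ 23200 kip·in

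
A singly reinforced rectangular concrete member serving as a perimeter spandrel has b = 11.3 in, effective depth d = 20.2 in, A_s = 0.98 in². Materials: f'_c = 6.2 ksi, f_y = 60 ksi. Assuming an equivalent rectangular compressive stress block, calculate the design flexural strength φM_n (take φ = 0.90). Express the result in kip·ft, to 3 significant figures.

T = A_s f_y = 0.98 × 60 = 58.8 kips.
a = T/(0.85 f'_c b) = 58.8/(0.85 × 6.2 × 11.3) = 0.987 in.
M_n = T(d − a/2) = 58.8 × (20.2 − 0.4935) = 1158.7 kip·in = 1158.7/12 = 96.56 kip·ft.
φM_n = 0.90 × 96.56 = 86.90 kip·ft.

φM_n ≈ 86.9 kip·ft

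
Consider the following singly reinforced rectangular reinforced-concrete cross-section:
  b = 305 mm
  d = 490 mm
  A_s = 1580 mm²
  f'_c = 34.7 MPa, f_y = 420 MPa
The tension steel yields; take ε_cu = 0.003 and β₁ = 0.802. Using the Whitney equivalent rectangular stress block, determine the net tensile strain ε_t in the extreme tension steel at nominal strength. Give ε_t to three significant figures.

a = A_s f_y/(0.85 f'_c b) = 73.77 mm.
β₁ = 0.802, so c = a/β₁ = 73.77/0.802 = 91.98 mm.
From the linear strain diagram with ε_cu = 0.003: ε_t = 0.003 (d − c)/c = 0.003 × (490 − 91.98)/91.98 = 0.0130.
Since ε_t ≥ 0.005, the section is tension-controlled.

ε_t ≈ 0.0130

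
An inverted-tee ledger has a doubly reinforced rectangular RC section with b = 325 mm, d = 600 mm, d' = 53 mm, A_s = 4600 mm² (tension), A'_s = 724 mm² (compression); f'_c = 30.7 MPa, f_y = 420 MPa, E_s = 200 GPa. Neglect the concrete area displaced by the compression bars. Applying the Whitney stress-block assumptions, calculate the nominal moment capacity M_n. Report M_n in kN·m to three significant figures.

Assume both tension and compression steel yield.
Net tension couple steel: A_s − A'_s = 3876 mm².
a = (A_s − A'_s) f_y / (0.85 f'_c b) = 1627920/(0.85 × 30.7 × 325) = 191.95 mm.
c = a/β₁ = 191.95/0.831 = 230.99 mm; ε'_s = 0.003(c − d')/c = 0.0023 ≥ f_y/E_s = 0.0021, so compression steel does yield.
M_n = (A_s − A'_s) f_y (d − a/2) + A'_s f_y (d − d') = [1627920 × (600 − 95.975) + 304080 × (600 − 53)] × 10⁻⁶ = 820.51 + 166.33 = 986.84 kN·m.

M_n ≈ 987 kN·m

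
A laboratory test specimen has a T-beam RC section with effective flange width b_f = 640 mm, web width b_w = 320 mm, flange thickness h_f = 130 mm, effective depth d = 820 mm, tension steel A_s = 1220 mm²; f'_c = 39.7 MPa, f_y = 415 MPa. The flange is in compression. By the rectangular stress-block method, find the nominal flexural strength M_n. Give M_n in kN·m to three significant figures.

Tension: T = A_s f_y = 1220 × 415 = 506300 N.
Try a within the flange: a = T/(0.85 f'_c b_f) = 506300/(0.85 × 39.7 × 640) = 23.44 mm.
Since a = 23.44 ≤ h_f = 130 mm, the stress block lies entirely in the flange; analyse as a rectangular beam of width b_f.
M_n = T(d − a/2) = 506300 × (820 − 11.72) = 409.23 × 10⁶ N·mm.
M_n = 409.23 kN·m.

M_n ≈ 409 kN·m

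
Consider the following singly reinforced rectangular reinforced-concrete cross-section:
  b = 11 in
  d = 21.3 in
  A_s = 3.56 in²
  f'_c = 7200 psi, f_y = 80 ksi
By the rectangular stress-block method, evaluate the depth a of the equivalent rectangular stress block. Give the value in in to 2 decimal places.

a ≈ 4.23 in

T = A_s f_y = 3.56 × 80 = 284.8 kips.
a = T/(0.85 f'_c b) = 284.8/(0.85 × 7.2 × 11) = 4.23 in.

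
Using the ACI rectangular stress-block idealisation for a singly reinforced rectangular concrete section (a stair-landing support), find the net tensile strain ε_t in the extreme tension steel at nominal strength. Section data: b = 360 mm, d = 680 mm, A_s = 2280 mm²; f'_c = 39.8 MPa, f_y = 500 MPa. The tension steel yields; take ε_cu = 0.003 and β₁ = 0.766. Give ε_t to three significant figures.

ε_t ≈ 0.0137

a = A_s f_y/(0.85 f'_c b) = 93.61 mm.
β₁ = 0.766, so c = a/β₁ = 93.61/0.766 = 122.21 mm.
From the linear strain diagram with ε_cu = 0.003: ε_t = 0.003 (d − c)/c = 0.003 × (680 − 122.21)/122.21 = 0.0137.
Since ε_t ≥ 0.005, the section is tension-controlled.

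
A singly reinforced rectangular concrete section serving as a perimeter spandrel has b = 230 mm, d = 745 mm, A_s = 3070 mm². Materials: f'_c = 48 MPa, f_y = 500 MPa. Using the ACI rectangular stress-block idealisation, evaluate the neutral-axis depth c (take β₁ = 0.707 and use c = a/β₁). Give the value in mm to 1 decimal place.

c ≈ 231.4 mm

T = A_s f_y = 3070 × 500 = 1535000 N = 1535 kN.
Setting C = 0.85 f'_c a b equal to T: a = 1535000/(0.85 × 48 × 230) = 163.576 mm.
With β₁ = 0.707, c = a/β₁ = 163.576/0.707 = 231.4 mm.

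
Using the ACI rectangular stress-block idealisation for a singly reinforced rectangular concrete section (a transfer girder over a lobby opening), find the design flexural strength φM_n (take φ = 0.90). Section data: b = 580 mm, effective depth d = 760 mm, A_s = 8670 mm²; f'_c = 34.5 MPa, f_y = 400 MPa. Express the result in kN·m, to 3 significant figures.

T = A_s f_y = 8670 × 400 = 3468000 N = 3468 kN.
From C = T: a = T/(0.85 f'_c b) = 3468000/(0.85 × 34.5 × 580) = 203.90 mm.
M_n = T(d − a/2) = 3468 kN × (760 − 101.95) mm = 2282.12 kN·m.
φM_n = 0.90 × 2282.12 = 2053.91 kN·m.

φM_n ≈ 2050 kN·m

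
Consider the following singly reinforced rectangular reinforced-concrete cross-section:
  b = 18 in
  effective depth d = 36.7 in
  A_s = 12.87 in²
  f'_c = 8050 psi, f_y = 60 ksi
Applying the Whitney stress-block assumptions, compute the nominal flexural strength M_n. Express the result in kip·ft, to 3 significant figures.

M_n ≈ 2160 kip·ft

T = A_s f_y = 12.87 × 60 = 772.2 kips.
a = T/(0.85 f'_c b) = 772.2/(0.85 × 8.05 × 18) = 6.270 in.
M_n = T(d − a/2) = 772.2 × (36.7 − 3.135) = 25918.9 kip·in = 25918.9/12 = 2159.91 kip·ft.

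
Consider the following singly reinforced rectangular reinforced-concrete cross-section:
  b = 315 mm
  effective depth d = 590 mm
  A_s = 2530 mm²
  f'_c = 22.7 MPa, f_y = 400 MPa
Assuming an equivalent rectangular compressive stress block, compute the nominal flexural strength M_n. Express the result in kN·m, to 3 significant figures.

T = A_s f_y = 2530 × 400 = 1012000 N = 1012 kN.
From C = T: a = T/(0.85 f'_c b) = 1012000/(0.85 × 22.7 × 315) = 166.50 mm.
M_n = T(d − a/2) = 1012 kN × (590 − 83.25) mm = 512.83 kN·m.

M_n ≈ 513 kN·m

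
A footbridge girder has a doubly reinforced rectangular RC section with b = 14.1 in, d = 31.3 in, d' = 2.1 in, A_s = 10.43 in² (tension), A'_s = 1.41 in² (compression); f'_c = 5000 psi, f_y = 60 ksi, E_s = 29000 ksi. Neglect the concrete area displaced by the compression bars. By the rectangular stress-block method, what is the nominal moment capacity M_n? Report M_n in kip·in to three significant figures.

M_n ≈ 17000 kip·in

Assume both steels yield.
a = (A_s − A'_s) f_y/(0.85 f'_c b) = (10.43 − 1.41) × 60/(0.85 × 5 × 14.1) = 9.031 in.
c = a/β₁ = 9.031/0.8 = 11.289 in; ε'_s = 0.003(c − d')/c = 0.0024 ≥ ε_y = 0.0021, so the compression steel yields.
M_n = (A_s − A'_s) f_y (d − a/2) + A'_s f_y (d − d') = 541.2 × (31.3 − 4.5155) + 84.6 × (31.3 − 2.1) = 14495.8 + 2470.3 = 16966.1 kip·in.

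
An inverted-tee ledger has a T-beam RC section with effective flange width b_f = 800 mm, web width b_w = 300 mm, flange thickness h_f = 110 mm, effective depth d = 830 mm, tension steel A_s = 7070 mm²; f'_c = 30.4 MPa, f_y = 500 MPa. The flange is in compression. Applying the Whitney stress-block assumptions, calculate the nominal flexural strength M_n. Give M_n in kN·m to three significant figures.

M_n ≈ 2570 kN·m

Tension: T = A_s f_y = 7070 × 500 = 3535000 N.
Try a within the flange: a = T/(0.85 f'_c b_f) = 3535000/(0.85 × 30.4 × 800) = 171.00 mm.
a = 171.00 > h_f = 110 mm: the block extends into the web. Split into flange-overhang and web parts.
C_f = 0.85 f'_c (b_f − b_w) h_f = 0.85 × 30.4 × (800 − 300) × 110 = 1421200 N.
Remaining web compression depth: a_w = (T − C_f)/(0.85 f'_c b_w) = (3535000 − 1421200)/(0.85 × 30.4 × 300) = 272.68 mm.
M_n = C_f(d − h_f/2) + (T − C_f)(d − a_w/2) = 1421200 × (830 − 55) + 2113800 × (830 − 136.34) = 1101.43 + 1466.26 = 2567.69 × 10⁶ N·mm.
M_n = 2567.69 kN·m.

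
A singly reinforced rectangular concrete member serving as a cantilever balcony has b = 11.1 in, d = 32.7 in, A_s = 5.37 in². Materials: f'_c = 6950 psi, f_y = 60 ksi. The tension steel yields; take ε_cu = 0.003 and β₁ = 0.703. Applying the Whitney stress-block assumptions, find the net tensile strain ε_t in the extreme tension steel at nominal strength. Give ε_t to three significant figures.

a = A_s f_y/(0.85 f'_c b) = 4.914 in.
β₁ = 0.703, so c = a/β₁ = 4.914/0.703 = 6.990 in.
From the linear strain diagram with ε_cu = 0.003: ε_t = 0.003 (d − c)/c = 0.003 × (32.7 − 6.990)/6.990 = 0.0110.
Since ε_t ≥ 0.005, the section is tension-controlled.

ε_t ≈ 0.0110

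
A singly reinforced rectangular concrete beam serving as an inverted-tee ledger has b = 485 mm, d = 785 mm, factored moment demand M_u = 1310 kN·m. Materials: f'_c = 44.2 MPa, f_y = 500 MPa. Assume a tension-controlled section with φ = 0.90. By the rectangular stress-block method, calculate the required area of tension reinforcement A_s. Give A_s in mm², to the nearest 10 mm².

M_n = M_u/φ = 1310/0.90 = 1455.56 kN·m.
With M_n = 0.85 f'_c a b (d − a/2), solve the quadratic for a:
a = d − √(d² − 2M_n/(0.85 f'_c b)) = 785 − √(785² − 2 × 1455.56×10⁶/(0.85 × 44.2 × 485)) = 109.38 mm.
A_s = 0.85 f'_c a b / f_y = 0.85 × 44.2 × 109.38 × 485 / 500 = 3986.1 mm².

A_s ≈ 3990 mm²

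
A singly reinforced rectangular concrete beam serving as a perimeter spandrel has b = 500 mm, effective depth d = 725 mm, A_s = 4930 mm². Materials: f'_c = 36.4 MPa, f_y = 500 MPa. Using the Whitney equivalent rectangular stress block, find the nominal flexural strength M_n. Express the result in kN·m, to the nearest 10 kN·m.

T = A_s f_y = 4930 × 500 = 2465000 N = 2465 kN.
From C = T: a = T/(0.85 f'_c b) = 2465000/(0.85 × 36.4 × 500) = 159.34 mm.
M_n = T(d − a/2) = 2465 kN × (725 − 79.67) mm = 1590.74 kN·m.

M_n ≈ 1590 kN·m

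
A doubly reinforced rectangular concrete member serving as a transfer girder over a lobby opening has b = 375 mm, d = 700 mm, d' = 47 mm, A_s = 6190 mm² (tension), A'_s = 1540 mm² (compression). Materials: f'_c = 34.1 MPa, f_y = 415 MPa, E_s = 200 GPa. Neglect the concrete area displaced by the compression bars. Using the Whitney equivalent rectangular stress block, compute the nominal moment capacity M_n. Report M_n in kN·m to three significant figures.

Assume both tension and compression steel yield.
Net tension couple steel: A_s − A'_s = 4650 mm².
a = (A_s − A'_s) f_y / (0.85 f'_c b) = 1929750/(0.85 × 34.1 × 375) = 177.54 mm.
c = a/β₁ = 177.54/0.806 = 220.27 mm; ε'_s = 0.003(c − d')/c = 0.0024 ≥ f_y/E_s = 0.0021, so compression steel does yield.
M_n = (A_s − A'_s) f_y (d − a/2) + A'_s f_y (d − d') = [1929750 × (700 − 88.77) + 639100 × (700 − 47)] × 10⁻⁶ = 1179.52 + 417.33 = 1596.85 kN·m.

M_n ≈ 1600 kN·m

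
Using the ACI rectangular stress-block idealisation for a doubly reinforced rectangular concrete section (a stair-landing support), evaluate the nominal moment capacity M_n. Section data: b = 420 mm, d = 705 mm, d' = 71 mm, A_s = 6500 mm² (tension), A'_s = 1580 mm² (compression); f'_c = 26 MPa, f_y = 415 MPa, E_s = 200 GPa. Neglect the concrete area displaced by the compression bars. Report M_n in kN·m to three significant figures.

M_n ≈ 1630 kN·m

Assume both tension and compression steel yield.
Net tension couple steel: A_s − A'_s = 4920 mm².
a = (A_s − A'_s) f_y / (0.85 f'_c b) = 2041800/(0.85 × 26 × 420) = 219.97 mm.
c = a/β₁ = 219.97/0.85 = 258.79 mm; ε'_s = 0.003(c − d')/c = 0.0022 ≥ f_y/E_s = 0.0021, so compression steel does yield.
M_n = (A_s − A'_s) f_y (d − a/2) + A'_s f_y (d − d') = [2041800 × (705 − 109.985) + 655700 × (705 − 71)] × 10⁻⁶ = 1214.90 + 415.71 = 1630.61 kN·m.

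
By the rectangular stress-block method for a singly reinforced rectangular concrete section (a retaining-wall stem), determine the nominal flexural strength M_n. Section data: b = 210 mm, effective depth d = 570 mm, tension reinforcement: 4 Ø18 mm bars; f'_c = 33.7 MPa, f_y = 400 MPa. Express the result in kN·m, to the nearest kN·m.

M_n ≈ 218 kN·m

A_s = 4 × 254 = 1016 mm².
T = A_s f_y = 1016 × 400 = 406400 N = 406.4 kN.
From C = T: a = T/(0.85 f'_c b) = 406400/(0.85 × 33.7 × 210) = 67.56 mm.
M_n = T(d − a/2) = 406.4 kN × (570 − 33.78) mm = 217.92 kN·m.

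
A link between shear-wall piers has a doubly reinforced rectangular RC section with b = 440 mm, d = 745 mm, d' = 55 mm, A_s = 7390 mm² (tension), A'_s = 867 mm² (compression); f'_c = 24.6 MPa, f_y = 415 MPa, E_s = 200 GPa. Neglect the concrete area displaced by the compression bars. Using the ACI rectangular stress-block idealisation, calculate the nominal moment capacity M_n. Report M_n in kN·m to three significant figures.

Assume both tension and compression steel yield.
Net tension couple steel: A_s − A'_s = 6523 mm².
a = (A_s − A'_s) f_y / (0.85 f'_c b) = 2707045/(0.85 × 24.6 × 440) = 294.23 mm.
c = a/β₁ = 294.23/0.85 = 346.15 mm; ε'_s = 0.003(c − d')/c = 0.0025 ≥ f_y/E_s = 0.0021, so compression steel does yield.
M_n = (A_s − A'_s) f_y (d − a/2) + A'_s f_y (d − d') = [2707045 × (745 − 147.115) + 359805 × (745 − 55)] × 10⁻⁶ = 1618.50 + 248.27 = 1866.77 kN·m.

M_n ≈ 1870 kN·m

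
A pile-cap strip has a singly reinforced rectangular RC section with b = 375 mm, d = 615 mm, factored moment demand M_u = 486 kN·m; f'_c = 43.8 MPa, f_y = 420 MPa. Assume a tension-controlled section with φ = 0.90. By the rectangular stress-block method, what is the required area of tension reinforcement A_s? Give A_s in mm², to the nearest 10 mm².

A_s ≈ 2210 mm²

M_n = M_u/φ = 486/0.90 = 540 kN·m.
With M_n = 0.85 f'_c a b (d − a/2), solve the quadratic for a:
a = d − √(d² − 2M_n/(0.85 f'_c b)) = 615 − √(615² − 2 × 540×10⁶/(0.85 × 43.8 × 375)) = 66.49 mm.
A_s = 0.85 f'_c a b / f_y = 0.85 × 43.8 × 66.49 × 375 / 420 = 2210.2 mm².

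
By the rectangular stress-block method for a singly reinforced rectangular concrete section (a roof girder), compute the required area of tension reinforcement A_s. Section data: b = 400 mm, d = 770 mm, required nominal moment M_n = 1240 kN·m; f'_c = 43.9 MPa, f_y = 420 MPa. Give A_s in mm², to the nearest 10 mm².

With M_n = 0.85 f'_c a b (d − a/2), solve the quadratic for a:
a = d − √(d² − 2M_n/(0.85 f'_c b)) = 770 − √(770² − 2 × 1240×10⁶/(0.85 × 43.9 × 400)) = 116.74 mm.
A_s = 0.85 f'_c a b / f_y = 0.85 × 43.9 × 116.74 × 400 / 420 = 4148.7 mm².

A_s ≈ 4150 mm²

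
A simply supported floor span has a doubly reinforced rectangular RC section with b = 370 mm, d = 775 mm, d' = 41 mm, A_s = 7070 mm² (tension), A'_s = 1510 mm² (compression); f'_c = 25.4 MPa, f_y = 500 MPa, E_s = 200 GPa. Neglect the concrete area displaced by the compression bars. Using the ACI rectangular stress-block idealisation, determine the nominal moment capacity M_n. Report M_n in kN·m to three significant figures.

M_n ≈ 2220 kN·m

Assume both tension and compression steel yield.
Net tension couple steel: A_s − A'_s = 5560 mm².
a = (A_s − A'_s) f_y / (0.85 f'_c b) = 2780000/(0.85 × 25.4 × 370) = 348.01 mm.
c = a/β₁ = 348.01/0.85 = 409.42 mm; ε'_s = 0.003(c − d')/c = 0.0027 ≥ f_y/E_s = 0.0025, so compression steel does yield.
M_n = (A_s − A'_s) f_y (d − a/2) + A'_s f_y (d − d') = [2780000 × (775 − 174.005) + 755000 × (775 − 41)] × 10⁻⁶ = 1670.77 + 554.17 = 2224.94 kN·m.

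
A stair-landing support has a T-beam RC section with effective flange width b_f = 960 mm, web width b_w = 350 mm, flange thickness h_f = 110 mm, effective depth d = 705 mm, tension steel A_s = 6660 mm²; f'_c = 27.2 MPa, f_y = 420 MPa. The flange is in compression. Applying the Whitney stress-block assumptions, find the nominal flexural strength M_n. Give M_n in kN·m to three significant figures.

Tension: T = A_s f_y = 6660 × 420 = 2797200 N.
Try a within the flange: a = T/(0.85 f'_c b_f) = 2797200/(0.85 × 27.2 × 960) = 126.03 mm.
a = 126.03 > h_f = 110 mm: the block extends into the web. Split into flange-overhang and web parts.
C_f = 0.85 f'_c (b_f − b_w) h_f = 0.85 × 27.2 × (960 − 350) × 110 = 1551352 N.
Remaining web compression depth: a_w = (T − C_f)/(0.85 f'_c b_w) = (2797200 − 1551352)/(0.85 × 27.2 × 350) = 153.96 mm.
M_n = C_f(d − h_f/2) + (T − C_f)(d − a_w/2) = 1551352 × (705 − 55) + 1245848 × (705 − 76.98) = 1008.38 + 782.42 = 1790.80 × 10⁶ N·mm.
M_n = 1790.80 kN·m.

M_n ≈ 1790 kN·m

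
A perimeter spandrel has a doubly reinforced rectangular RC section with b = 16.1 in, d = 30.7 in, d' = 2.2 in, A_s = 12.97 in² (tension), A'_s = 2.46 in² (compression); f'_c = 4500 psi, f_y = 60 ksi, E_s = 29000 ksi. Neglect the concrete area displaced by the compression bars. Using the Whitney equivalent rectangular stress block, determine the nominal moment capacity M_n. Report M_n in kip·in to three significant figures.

M_n ≈ 20300 kip·in

Assume both steels yield.
a = (A_s − A'_s) f_y/(0.85 f'_c b) = (12.97 − 2.46) × 60/(0.85 × 4.5 × 16.1) = 10.240 in.
c = a/β₁ = 10.240/0.825 = 12.412 in; ε'_s = 0.003(c − d')/c = 0.0025 ≥ ε_y = 0.0021, so the compression steel yields.
M_n = (A_s − A'_s) f_y (d − a/2) + A'_s f_y (d − d') = 630.6 × (30.7 − 5.12) + 147.6 × (30.7 − 2.2) = 16130.7 + 4206.6 = 20337.3 kip·in.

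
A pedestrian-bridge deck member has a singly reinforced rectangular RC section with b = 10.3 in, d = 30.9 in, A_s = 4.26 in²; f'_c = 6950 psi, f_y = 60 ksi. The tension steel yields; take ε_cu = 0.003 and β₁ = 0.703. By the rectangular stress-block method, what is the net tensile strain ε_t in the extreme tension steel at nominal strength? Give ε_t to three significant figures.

ε_t ≈ 0.0125

a = A_s f_y/(0.85 f'_c b) = 4.201 in.
β₁ = 0.703, so c = a/β₁ = 4.201/0.703 = 5.976 in.
From the linear strain diagram with ε_cu = 0.003: ε_t = 0.003 (d − c)/c = 0.003 × (30.9 − 5.976)/5.976 = 0.0125.
Since ε_t ≥ 0.005, the section is tension-controlled.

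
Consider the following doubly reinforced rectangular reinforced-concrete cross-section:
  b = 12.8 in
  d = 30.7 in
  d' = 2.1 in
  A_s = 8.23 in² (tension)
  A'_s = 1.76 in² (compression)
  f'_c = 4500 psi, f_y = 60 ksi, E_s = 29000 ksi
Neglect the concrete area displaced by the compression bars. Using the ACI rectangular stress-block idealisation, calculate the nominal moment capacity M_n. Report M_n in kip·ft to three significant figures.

M_n ≈ 1120 kip·ft

Assume both steels yield.
a = (A_s − A'_s) f_y/(0.85 f'_c b) = (8.23 − 1.76) × 60/(0.85 × 4.5 × 12.8) = 7.929 in.
c = a/β₁ = 7.929/0.825 = 9.611 in; ε'_s = 0.003(c − d')/c = 0.0023 ≥ ε_y = 0.0021, so the compression steel yields.
M_n = (A_s − A'_s) f_y (d − a/2) + A'_s f_y (d − d') = 388.2 × (30.7 − 3.9645) + 105.6 × (30.7 − 2.1) = 10378.7 + 3020.2 = 13398.9 kip·in = 13398.9/12 = 1116.58 kip·ft.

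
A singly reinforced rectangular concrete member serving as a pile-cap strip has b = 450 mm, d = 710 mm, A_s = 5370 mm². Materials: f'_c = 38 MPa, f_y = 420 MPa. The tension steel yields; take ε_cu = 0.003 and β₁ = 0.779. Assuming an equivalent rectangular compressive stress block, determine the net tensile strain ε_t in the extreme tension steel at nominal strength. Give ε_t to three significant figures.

a = A_s f_y/(0.85 f'_c b) = 155.17 mm.
β₁ = 0.779, so c = a/β₁ = 155.17/0.779 = 199.19 mm.
From the linear strain diagram with ε_cu = 0.003: ε_t = 0.003 (d − c)/c = 0.003 × (710 − 199.19)/199.19 = 0.00769.
Since ε_t ≥ 0.005, the section is tension-controlled.

ε_t ≈ 0.00769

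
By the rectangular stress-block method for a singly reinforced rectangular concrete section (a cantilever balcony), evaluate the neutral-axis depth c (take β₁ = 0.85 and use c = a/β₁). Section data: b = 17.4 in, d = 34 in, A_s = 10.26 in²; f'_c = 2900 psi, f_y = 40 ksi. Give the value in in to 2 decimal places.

c ≈ 11.26 in

T = A_s f_y = 10.26 × 40 = 410.4 kips.
a = T/(0.85 f'_c b) = 410.4/(0.85 × 2.9 × 17.4) = 9.5684 in.
With β₁ = 0.85, c = a/β₁ = 9.5684/0.85 = 11.26 in.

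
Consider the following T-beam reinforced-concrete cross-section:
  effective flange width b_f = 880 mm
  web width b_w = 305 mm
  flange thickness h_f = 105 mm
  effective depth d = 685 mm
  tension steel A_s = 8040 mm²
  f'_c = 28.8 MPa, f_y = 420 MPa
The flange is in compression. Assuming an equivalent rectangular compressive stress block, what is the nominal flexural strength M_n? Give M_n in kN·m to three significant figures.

Tension: T = A_s f_y = 8040 × 420 = 3376800 N.
Try a within the flange: a = T/(0.85 f'_c b_f) = 3376800/(0.85 × 28.8 × 880) = 156.75 mm.
a = 156.75 > h_f = 105 mm: the block extends into the web. Split into flange-overhang and web parts.
C_f = 0.85 f'_c (b_f − b_w) h_f = 0.85 × 28.8 × (880 − 305) × 105 = 1477980 N.
Remaining web compression depth: a_w = (T − C_f)/(0.85 f'_c b_w) = (3376800 − 1477980)/(0.85 × 28.8 × 305) = 254.32 mm.
M_n = C_f(d − h_f/2) + (T − C_f)(d − a_w/2) = 1477980 × (685 − 52.5) + 1898820 × (685 − 127.16) = 934.82 + 1059.24 = 1994.06 × 10⁶ N·mm.
M_n = 1994.06 kN·m.

M_n ≈ 1990 kN·m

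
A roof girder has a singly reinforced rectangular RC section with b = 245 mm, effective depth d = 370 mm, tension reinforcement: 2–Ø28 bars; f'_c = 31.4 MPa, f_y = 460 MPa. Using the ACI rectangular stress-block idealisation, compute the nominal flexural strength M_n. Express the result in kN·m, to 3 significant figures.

M_n ≈ 185 kN·m

A_s = 2 × 616 = 1232 mm².
T = A_s f_y = 1232 × 460 = 566720 N = 566.72 kN.
From C = T: a = T/(0.85 f'_c b) = 566720/(0.85 × 31.4 × 245) = 86.67 mm.
M_n = T(d − a/2) = 566.72 kN × (370 − 43.335) mm = 185.13 kN·m.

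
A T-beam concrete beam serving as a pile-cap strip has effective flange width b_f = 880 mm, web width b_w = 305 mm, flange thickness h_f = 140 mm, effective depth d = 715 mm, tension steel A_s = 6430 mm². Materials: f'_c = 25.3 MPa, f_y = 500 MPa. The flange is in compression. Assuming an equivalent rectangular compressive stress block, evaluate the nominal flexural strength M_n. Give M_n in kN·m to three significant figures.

Tension: T = A_s f_y = 6430 × 500 = 3215000 N.
Try a within the flange: a = T/(0.85 f'_c b_f) = 3215000/(0.85 × 25.3 × 880) = 169.89 mm.
a = 169.89 > h_f = 140 mm: the block extends into the web. Split into flange-overhang and web parts.
C_f = 0.85 f'_c (b_f − b_w) h_f = 0.85 × 25.3 × (880 − 305) × 140 = 1731153 N.
Remaining web compression depth: a_w = (T − C_f)/(0.85 f'_c b_w) = (3215000 − 1731153)/(0.85 × 25.3 × 305) = 226.23 mm.
M_n = C_f(d − h_f/2) + (T − C_f)(d − a_w/2) = 1731153 × (715 − 70) + 1483847 × (715 − 113.115) = 1116.59 + 893.11 = 2009.70 × 10⁶ N·mm.
M_n = 2009.70 kN·m.

M_n ≈ 2010 kN·m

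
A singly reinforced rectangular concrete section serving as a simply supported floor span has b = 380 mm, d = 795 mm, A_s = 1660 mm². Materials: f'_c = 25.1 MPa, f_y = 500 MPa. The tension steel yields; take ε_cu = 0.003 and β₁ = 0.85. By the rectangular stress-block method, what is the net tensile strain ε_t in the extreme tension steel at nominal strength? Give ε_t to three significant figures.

ε_t ≈ 0.0168

a = A_s f_y/(0.85 f'_c b) = 102.38 mm.
β₁ = 0.85, so c = a/β₁ = 102.38/0.85 = 120.45 mm.
From the linear strain diagram with ε_cu = 0.003: ε_t = 0.003 (d − c)/c = 0.003 × (795 − 120.45)/120.45 = 0.0168.
Since ε_t ≥ 0.005, the section is tension-controlled.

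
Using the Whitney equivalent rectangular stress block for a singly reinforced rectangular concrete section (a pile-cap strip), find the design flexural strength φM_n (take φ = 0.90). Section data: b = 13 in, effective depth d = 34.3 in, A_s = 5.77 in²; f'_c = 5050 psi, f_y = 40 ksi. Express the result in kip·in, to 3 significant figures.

φM_n ≈ 6700 kip·in

T = A_s f_y = 5.77 × 40 = 230.8 kips.
a = T/(0.85 f'_c b) = 230.8/(0.85 × 5.05 × 13) = 4.136 in.
M_n = T(d − a/2) = 230.8 × (34.3 − 2.068) = 7439.1 kip·in.
φM_n = 0.90 × 7439.1 = 6695.2 kip·in.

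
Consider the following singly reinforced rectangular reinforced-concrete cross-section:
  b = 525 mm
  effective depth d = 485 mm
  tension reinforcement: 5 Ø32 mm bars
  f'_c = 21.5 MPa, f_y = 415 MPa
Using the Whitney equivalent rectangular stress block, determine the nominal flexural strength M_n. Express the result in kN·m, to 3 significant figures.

M_n ≈ 664 kN·m

A_s = 5 × 804 = 4020 mm².
T = A_s f_y = 4020 × 415 = 1668300 N = 1668.3 kN.
From C = T: a = T/(0.85 f'_c b) = 1668300/(0.85 × 21.5 × 525) = 173.88 mm.
M_n = T(d − a/2) = 1668.3 kN × (485 − 86.94) mm = 664.08 kN·m.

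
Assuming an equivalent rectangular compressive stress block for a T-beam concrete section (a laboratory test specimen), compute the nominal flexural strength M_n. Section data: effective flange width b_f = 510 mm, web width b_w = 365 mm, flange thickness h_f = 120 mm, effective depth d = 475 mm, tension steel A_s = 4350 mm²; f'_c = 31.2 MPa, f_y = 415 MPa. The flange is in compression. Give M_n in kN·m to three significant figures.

M_n ≈ 737 kN·m

Tension: T = A_s f_y = 4350 × 415 = 1805250 N.
Try a within the flange: a = T/(0.85 f'_c b_f) = 1805250/(0.85 × 31.2 × 510) = 133.47 mm.
a = 133.47 > h_f = 120 mm: the block extends into the web. Split into flange-overhang and web parts.
C_f = 0.85 f'_c (b_f − b_w) h_f = 0.85 × 31.2 × (510 − 365) × 120 = 461448 N.
Remaining web compression depth: a_w = (T − C_f)/(0.85 f'_c b_w) = (1805250 − 461448)/(0.85 × 31.2 × 365) = 138.83 mm.
M_n = C_f(d − h_f/2) + (T − C_f)(d − a_w/2) = 461448 × (475 − 60) + 1343802 × (475 − 69.415) = 191.50 + 545.03 = 736.53 × 10⁶ N·mm.
M_n = 736.53 kN·m.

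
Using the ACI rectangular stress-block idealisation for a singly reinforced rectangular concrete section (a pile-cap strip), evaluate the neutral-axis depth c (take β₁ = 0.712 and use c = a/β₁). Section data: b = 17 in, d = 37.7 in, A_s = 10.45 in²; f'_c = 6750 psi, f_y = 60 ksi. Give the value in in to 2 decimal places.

c ≈ 9.03 in

T = A_s f_y = 10.45 × 60 = 627 kips.
a = T/(0.85 f'_c b) = 627/(0.85 × 6.75 × 17) = 6.4283 in.
With β₁ = 0.712, c = a/β₁ = 6.4283/0.712 = 9.03 in.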